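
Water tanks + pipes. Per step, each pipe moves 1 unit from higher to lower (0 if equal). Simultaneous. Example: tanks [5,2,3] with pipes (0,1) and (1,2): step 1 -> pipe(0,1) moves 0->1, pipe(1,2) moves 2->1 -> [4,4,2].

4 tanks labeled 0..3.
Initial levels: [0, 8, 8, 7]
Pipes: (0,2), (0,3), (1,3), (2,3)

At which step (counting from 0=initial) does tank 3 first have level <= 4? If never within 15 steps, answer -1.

Answer: 7

Derivation:
Step 1: flows [2->0,3->0,1->3,2->3] -> levels [2 7 6 8]
Step 2: flows [2->0,3->0,3->1,3->2] -> levels [4 8 6 5]
Step 3: flows [2->0,3->0,1->3,2->3] -> levels [6 7 4 6]
Step 4: flows [0->2,0=3,1->3,3->2] -> levels [5 6 6 6]
Step 5: flows [2->0,3->0,1=3,2=3] -> levels [7 6 5 5]
Step 6: flows [0->2,0->3,1->3,2=3] -> levels [5 5 6 7]
Step 7: flows [2->0,3->0,3->1,3->2] -> levels [7 6 6 4]
Tank 3 first reaches <=4 at step 7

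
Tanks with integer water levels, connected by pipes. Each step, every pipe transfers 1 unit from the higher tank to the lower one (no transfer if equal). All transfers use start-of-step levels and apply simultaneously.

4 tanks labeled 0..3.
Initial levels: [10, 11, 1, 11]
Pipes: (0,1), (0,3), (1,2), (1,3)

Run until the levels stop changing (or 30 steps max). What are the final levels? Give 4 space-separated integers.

Step 1: flows [1->0,3->0,1->2,1=3] -> levels [12 9 2 10]
Step 2: flows [0->1,0->3,1->2,3->1] -> levels [10 10 3 10]
Step 3: flows [0=1,0=3,1->2,1=3] -> levels [10 9 4 10]
Step 4: flows [0->1,0=3,1->2,3->1] -> levels [9 10 5 9]
Step 5: flows [1->0,0=3,1->2,1->3] -> levels [10 7 6 10]
Step 6: flows [0->1,0=3,1->2,3->1] -> levels [9 8 7 9]
Step 7: flows [0->1,0=3,1->2,3->1] -> levels [8 9 8 8]
Step 8: flows [1->0,0=3,1->2,1->3] -> levels [9 6 9 9]
Step 9: flows [0->1,0=3,2->1,3->1] -> levels [8 9 8 8]
  -> period-2 cycle: step 9 state = step 7 state; never stabilizes
  -> state at step 30: (30-7) mod 2 = 1, same as step 8 -> [9 6 9 9]

Answer: 9 6 9 9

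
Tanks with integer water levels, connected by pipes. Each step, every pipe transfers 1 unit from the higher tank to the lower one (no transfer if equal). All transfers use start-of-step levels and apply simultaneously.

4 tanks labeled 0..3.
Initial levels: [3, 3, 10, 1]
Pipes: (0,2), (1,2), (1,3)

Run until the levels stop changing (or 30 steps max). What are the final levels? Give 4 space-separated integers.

Step 1: flows [2->0,2->1,1->3] -> levels [4 3 8 2]
Step 2: flows [2->0,2->1,1->3] -> levels [5 3 6 3]
Step 3: flows [2->0,2->1,1=3] -> levels [6 4 4 3]
Step 4: flows [0->2,1=2,1->3] -> levels [5 3 5 4]
Step 5: flows [0=2,2->1,3->1] -> levels [5 5 4 3]
Step 6: flows [0->2,1->2,1->3] -> levels [4 3 6 4]
Step 7: flows [2->0,2->1,3->1] -> levels [5 5 4 3]
  -> period-2 cycle: step 7 state = step 5 state; never stabilizes
  -> state at step 30: (30-5) mod 2 = 1, same as step 6 -> [4 3 6 4]

Answer: 4 3 6 4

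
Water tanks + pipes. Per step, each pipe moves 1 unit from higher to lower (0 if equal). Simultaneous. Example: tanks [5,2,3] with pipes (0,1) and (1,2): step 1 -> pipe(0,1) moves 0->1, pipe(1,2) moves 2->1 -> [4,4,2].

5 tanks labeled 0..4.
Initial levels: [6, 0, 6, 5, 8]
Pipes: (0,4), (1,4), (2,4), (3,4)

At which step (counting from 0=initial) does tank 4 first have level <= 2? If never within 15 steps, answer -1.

Answer: 5

Derivation:
Step 1: flows [4->0,4->1,4->2,4->3] -> levels [7 1 7 6 4]
Step 2: flows [0->4,4->1,2->4,3->4] -> levels [6 2 6 5 6]
Step 3: flows [0=4,4->1,2=4,4->3] -> levels [6 3 6 6 4]
Step 4: flows [0->4,4->1,2->4,3->4] -> levels [5 4 5 5 6]
Step 5: flows [4->0,4->1,4->2,4->3] -> levels [6 5 6 6 2]
Tank 4 first reaches <=2 at step 5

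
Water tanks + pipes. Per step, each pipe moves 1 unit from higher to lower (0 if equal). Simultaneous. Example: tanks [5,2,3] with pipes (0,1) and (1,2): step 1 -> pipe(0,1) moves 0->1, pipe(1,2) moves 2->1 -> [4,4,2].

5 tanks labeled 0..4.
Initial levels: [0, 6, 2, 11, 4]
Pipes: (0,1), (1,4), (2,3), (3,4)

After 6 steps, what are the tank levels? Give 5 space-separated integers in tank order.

Answer: 4 5 5 6 3

Derivation:
Step 1: flows [1->0,1->4,3->2,3->4] -> levels [1 4 3 9 6]
Step 2: flows [1->0,4->1,3->2,3->4] -> levels [2 4 4 7 6]
Step 3: flows [1->0,4->1,3->2,3->4] -> levels [3 4 5 5 6]
Step 4: flows [1->0,4->1,2=3,4->3] -> levels [4 4 5 6 4]
Step 5: flows [0=1,1=4,3->2,3->4] -> levels [4 4 6 4 5]
Step 6: flows [0=1,4->1,2->3,4->3] -> levels [4 5 5 6 3]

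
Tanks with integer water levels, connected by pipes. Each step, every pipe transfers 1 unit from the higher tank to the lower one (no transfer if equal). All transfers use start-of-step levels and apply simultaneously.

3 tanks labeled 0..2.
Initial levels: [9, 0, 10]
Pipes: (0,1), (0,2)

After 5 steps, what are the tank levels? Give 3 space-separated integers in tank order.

Step 1: flows [0->1,2->0] -> levels [9 1 9]
Step 2: flows [0->1,0=2] -> levels [8 2 9]
Step 3: flows [0->1,2->0] -> levels [8 3 8]
Step 4: flows [0->1,0=2] -> levels [7 4 8]
Step 5: flows [0->1,2->0] -> levels [7 5 7]

Answer: 7 5 7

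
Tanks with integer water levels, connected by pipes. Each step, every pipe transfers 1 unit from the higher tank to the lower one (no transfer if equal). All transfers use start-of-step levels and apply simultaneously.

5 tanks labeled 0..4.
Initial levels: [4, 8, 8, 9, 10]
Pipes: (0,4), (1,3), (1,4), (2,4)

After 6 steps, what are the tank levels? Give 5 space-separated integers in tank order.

Step 1: flows [4->0,3->1,4->1,4->2] -> levels [5 10 9 8 7]
Step 2: flows [4->0,1->3,1->4,2->4] -> levels [6 8 8 9 8]
Step 3: flows [4->0,3->1,1=4,2=4] -> levels [7 9 8 8 7]
Step 4: flows [0=4,1->3,1->4,2->4] -> levels [7 7 7 9 9]
Step 5: flows [4->0,3->1,4->1,4->2] -> levels [8 9 8 8 6]
Step 6: flows [0->4,1->3,1->4,2->4] -> levels [7 7 7 9 9]

Answer: 7 7 7 9 9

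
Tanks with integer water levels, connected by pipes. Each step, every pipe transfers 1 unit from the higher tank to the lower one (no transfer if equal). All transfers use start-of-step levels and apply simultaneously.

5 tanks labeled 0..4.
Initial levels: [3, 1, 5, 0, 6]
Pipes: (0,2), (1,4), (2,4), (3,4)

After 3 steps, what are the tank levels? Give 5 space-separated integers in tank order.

Step 1: flows [2->0,4->1,4->2,4->3] -> levels [4 2 5 1 3]
Step 2: flows [2->0,4->1,2->4,4->3] -> levels [5 3 3 2 2]
Step 3: flows [0->2,1->4,2->4,3=4] -> levels [4 2 3 2 4]

Answer: 4 2 3 2 4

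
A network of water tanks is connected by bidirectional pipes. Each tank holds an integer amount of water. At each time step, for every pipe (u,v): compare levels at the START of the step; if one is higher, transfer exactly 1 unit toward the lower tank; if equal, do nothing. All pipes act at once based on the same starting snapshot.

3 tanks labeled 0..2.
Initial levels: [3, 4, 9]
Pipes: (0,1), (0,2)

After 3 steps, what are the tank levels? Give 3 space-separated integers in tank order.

Step 1: flows [1->0,2->0] -> levels [5 3 8]
Step 2: flows [0->1,2->0] -> levels [5 4 7]
Step 3: flows [0->1,2->0] -> levels [5 5 6]

Answer: 5 5 6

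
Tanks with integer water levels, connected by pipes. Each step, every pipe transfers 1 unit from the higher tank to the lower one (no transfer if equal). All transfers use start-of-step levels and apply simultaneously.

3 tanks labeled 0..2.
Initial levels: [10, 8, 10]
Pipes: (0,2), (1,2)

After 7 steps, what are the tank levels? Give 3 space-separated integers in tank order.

Answer: 10 10 8

Derivation:
Step 1: flows [0=2,2->1] -> levels [10 9 9]
Step 2: flows [0->2,1=2] -> levels [9 9 10]
Step 3: flows [2->0,2->1] -> levels [10 10 8]
Step 4: flows [0->2,1->2] -> levels [9 9 10]
  -> period-2 cycle: step 4 state = step 2 state
  -> state at step 7: (7-2) mod 2 = 1, same as step 3 -> [10 10 8]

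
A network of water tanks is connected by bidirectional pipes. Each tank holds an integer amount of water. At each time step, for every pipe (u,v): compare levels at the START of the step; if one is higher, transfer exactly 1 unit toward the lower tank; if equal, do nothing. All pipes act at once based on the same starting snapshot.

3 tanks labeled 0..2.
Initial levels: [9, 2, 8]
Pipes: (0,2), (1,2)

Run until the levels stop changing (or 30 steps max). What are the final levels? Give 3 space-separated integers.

Step 1: flows [0->2,2->1] -> levels [8 3 8]
Step 2: flows [0=2,2->1] -> levels [8 4 7]
Step 3: flows [0->2,2->1] -> levels [7 5 7]
Step 4: flows [0=2,2->1] -> levels [7 6 6]
Step 5: flows [0->2,1=2] -> levels [6 6 7]
Step 6: flows [2->0,2->1] -> levels [7 7 5]
Step 7: flows [0->2,1->2] -> levels [6 6 7]
  -> period-2 cycle: step 7 state = step 5 state; never stabilizes
  -> state at step 30: (30-5) mod 2 = 1, same as step 6 -> [7 7 5]

Answer: 7 7 5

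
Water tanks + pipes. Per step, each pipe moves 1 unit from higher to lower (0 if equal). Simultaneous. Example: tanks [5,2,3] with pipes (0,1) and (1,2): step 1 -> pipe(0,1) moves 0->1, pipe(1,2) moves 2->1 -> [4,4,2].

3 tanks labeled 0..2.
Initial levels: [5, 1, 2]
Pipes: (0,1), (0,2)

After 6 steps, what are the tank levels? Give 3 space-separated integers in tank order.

Answer: 2 3 3

Derivation:
Step 1: flows [0->1,0->2] -> levels [3 2 3]
Step 2: flows [0->1,0=2] -> levels [2 3 3]
Step 3: flows [1->0,2->0] -> levels [4 2 2]
Step 4: flows [0->1,0->2] -> levels [2 3 3]
  -> period-2 cycle: step 4 state = step 2 state
  -> state at step 6: (6-2) mod 2 = 0, same as step 2 -> [2 3 3]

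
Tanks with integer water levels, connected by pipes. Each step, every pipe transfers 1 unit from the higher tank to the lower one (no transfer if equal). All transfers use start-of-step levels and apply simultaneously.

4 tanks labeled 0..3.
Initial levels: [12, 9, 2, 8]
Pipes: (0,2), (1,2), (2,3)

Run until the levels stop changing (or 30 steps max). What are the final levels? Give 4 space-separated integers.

Answer: 8 7 9 7

Derivation:
Step 1: flows [0->2,1->2,3->2] -> levels [11 8 5 7]
Step 2: flows [0->2,1->2,3->2] -> levels [10 7 8 6]
Step 3: flows [0->2,2->1,2->3] -> levels [9 8 7 7]
Step 4: flows [0->2,1->2,2=3] -> levels [8 7 9 7]
Step 5: flows [2->0,2->1,2->3] -> levels [9 8 6 8]
Step 6: flows [0->2,1->2,3->2] -> levels [8 7 9 7]
  -> period-2 cycle: step 6 state = step 4 state; never stabilizes
  -> state at step 30: (30-4) mod 2 = 0, same as step 4 -> [8 7 9 7]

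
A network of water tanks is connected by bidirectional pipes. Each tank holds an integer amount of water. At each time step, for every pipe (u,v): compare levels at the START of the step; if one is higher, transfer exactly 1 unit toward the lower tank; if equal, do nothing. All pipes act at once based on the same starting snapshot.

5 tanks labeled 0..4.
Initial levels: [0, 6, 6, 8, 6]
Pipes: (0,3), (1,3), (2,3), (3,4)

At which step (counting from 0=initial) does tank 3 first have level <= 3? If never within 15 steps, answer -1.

Answer: 5

Derivation:
Step 1: flows [3->0,3->1,3->2,3->4] -> levels [1 7 7 4 7]
Step 2: flows [3->0,1->3,2->3,4->3] -> levels [2 6 6 6 6]
Step 3: flows [3->0,1=3,2=3,3=4] -> levels [3 6 6 5 6]
Step 4: flows [3->0,1->3,2->3,4->3] -> levels [4 5 5 7 5]
Step 5: flows [3->0,3->1,3->2,3->4] -> levels [5 6 6 3 6]
Tank 3 first reaches <=3 at step 5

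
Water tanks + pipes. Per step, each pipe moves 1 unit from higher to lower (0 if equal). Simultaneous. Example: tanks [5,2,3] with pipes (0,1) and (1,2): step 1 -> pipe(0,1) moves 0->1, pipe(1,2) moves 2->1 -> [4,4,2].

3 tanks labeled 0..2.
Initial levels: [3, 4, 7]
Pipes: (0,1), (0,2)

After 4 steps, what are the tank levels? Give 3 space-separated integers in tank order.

Answer: 6 4 4

Derivation:
Step 1: flows [1->0,2->0] -> levels [5 3 6]
Step 2: flows [0->1,2->0] -> levels [5 4 5]
Step 3: flows [0->1,0=2] -> levels [4 5 5]
Step 4: flows [1->0,2->0] -> levels [6 4 4]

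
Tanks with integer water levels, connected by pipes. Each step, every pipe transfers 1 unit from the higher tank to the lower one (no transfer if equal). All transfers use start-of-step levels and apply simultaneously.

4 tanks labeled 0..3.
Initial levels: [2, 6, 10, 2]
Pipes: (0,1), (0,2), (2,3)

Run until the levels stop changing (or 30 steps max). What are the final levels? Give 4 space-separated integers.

Step 1: flows [1->0,2->0,2->3] -> levels [4 5 8 3]
Step 2: flows [1->0,2->0,2->3] -> levels [6 4 6 4]
Step 3: flows [0->1,0=2,2->3] -> levels [5 5 5 5]
Step 4: flows [0=1,0=2,2=3] -> levels [5 5 5 5]
  -> stable (no change)

Answer: 5 5 5 5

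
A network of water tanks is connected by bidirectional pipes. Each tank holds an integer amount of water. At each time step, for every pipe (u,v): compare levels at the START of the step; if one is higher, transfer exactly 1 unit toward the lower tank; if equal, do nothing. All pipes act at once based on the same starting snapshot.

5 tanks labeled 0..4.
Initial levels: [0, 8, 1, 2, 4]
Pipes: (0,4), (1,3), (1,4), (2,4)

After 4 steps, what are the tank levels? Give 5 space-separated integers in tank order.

Answer: 3 5 3 3 1

Derivation:
Step 1: flows [4->0,1->3,1->4,4->2] -> levels [1 6 2 3 3]
Step 2: flows [4->0,1->3,1->4,4->2] -> levels [2 4 3 4 2]
Step 3: flows [0=4,1=3,1->4,2->4] -> levels [2 3 2 4 4]
Step 4: flows [4->0,3->1,4->1,4->2] -> levels [3 5 3 3 1]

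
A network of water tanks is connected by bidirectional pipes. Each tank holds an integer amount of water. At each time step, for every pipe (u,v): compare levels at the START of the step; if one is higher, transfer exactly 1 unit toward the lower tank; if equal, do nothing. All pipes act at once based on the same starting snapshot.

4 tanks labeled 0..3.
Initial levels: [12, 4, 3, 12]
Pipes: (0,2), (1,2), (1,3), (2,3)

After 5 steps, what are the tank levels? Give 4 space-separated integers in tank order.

Answer: 8 9 7 7

Derivation:
Step 1: flows [0->2,1->2,3->1,3->2] -> levels [11 4 6 10]
Step 2: flows [0->2,2->1,3->1,3->2] -> levels [10 6 7 8]
Step 3: flows [0->2,2->1,3->1,3->2] -> levels [9 8 8 6]
Step 4: flows [0->2,1=2,1->3,2->3] -> levels [8 7 8 8]
Step 5: flows [0=2,2->1,3->1,2=3] -> levels [8 9 7 7]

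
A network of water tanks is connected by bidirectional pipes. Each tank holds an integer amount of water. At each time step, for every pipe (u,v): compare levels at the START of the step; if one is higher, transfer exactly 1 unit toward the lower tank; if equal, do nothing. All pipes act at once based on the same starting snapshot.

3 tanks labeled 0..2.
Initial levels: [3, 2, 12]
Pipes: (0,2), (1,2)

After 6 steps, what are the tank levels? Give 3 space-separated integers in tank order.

Step 1: flows [2->0,2->1] -> levels [4 3 10]
Step 2: flows [2->0,2->1] -> levels [5 4 8]
Step 3: flows [2->0,2->1] -> levels [6 5 6]
Step 4: flows [0=2,2->1] -> levels [6 6 5]
Step 5: flows [0->2,1->2] -> levels [5 5 7]
Step 6: flows [2->0,2->1] -> levels [6 6 5]

Answer: 6 6 5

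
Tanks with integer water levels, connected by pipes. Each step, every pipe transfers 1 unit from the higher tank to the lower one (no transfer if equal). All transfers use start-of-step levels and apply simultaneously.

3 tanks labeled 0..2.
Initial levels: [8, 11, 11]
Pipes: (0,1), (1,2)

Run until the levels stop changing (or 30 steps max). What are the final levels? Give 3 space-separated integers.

Answer: 10 10 10

Derivation:
Step 1: flows [1->0,1=2] -> levels [9 10 11]
Step 2: flows [1->0,2->1] -> levels [10 10 10]
Step 3: flows [0=1,1=2] -> levels [10 10 10]
  -> stable (no change)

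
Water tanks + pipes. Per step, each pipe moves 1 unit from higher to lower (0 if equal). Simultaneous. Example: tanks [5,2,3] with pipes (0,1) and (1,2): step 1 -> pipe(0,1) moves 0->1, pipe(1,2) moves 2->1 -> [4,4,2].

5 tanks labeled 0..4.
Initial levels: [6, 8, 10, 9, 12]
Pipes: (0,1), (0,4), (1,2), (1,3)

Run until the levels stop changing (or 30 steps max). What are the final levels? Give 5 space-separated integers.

Answer: 11 7 9 9 9

Derivation:
Step 1: flows [1->0,4->0,2->1,3->1] -> levels [8 9 9 8 11]
Step 2: flows [1->0,4->0,1=2,1->3] -> levels [10 7 9 9 10]
Step 3: flows [0->1,0=4,2->1,3->1] -> levels [9 10 8 8 10]
Step 4: flows [1->0,4->0,1->2,1->3] -> levels [11 7 9 9 9]
Step 5: flows [0->1,0->4,2->1,3->1] -> levels [9 10 8 8 10]
  -> period-2 cycle: step 5 state = step 3 state; never stabilizes
  -> state at step 30: (30-3) mod 2 = 1, same as step 4 -> [11 7 9 9 9]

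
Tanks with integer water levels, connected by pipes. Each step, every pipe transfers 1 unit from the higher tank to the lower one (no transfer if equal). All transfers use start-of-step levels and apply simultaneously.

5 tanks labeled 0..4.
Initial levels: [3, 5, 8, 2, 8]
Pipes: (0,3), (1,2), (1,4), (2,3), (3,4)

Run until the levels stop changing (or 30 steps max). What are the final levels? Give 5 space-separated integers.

Answer: 5 5 6 4 6

Derivation:
Step 1: flows [0->3,2->1,4->1,2->3,4->3] -> levels [2 7 6 5 6]
Step 2: flows [3->0,1->2,1->4,2->3,4->3] -> levels [3 5 6 6 6]
Step 3: flows [3->0,2->1,4->1,2=3,3=4] -> levels [4 7 5 5 5]
Step 4: flows [3->0,1->2,1->4,2=3,3=4] -> levels [5 5 6 4 6]
Step 5: flows [0->3,2->1,4->1,2->3,4->3] -> levels [4 7 4 7 4]
Step 6: flows [3->0,1->2,1->4,3->2,3->4] -> levels [5 5 6 4 6]
  -> period-2 cycle: step 6 state = step 4 state; never stabilizes
  -> state at step 30: (30-4) mod 2 = 0, same as step 4 -> [5 5 6 4 6]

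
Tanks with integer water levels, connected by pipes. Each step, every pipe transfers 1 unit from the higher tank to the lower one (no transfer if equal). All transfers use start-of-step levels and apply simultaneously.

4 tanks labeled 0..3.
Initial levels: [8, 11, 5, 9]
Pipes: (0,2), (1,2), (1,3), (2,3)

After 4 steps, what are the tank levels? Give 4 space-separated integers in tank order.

Answer: 8 8 9 8

Derivation:
Step 1: flows [0->2,1->2,1->3,3->2] -> levels [7 9 8 9]
Step 2: flows [2->0,1->2,1=3,3->2] -> levels [8 8 9 8]
Step 3: flows [2->0,2->1,1=3,2->3] -> levels [9 9 6 9]
Step 4: flows [0->2,1->2,1=3,3->2] -> levels [8 8 9 8]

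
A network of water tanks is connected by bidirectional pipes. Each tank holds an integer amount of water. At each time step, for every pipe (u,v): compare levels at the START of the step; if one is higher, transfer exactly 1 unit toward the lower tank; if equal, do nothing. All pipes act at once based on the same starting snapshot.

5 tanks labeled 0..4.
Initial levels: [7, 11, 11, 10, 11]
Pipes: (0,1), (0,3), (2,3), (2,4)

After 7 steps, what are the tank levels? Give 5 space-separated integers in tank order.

Step 1: flows [1->0,3->0,2->3,2=4] -> levels [9 10 10 10 11]
Step 2: flows [1->0,3->0,2=3,4->2] -> levels [11 9 11 9 10]
Step 3: flows [0->1,0->3,2->3,2->4] -> levels [9 10 9 11 11]
Step 4: flows [1->0,3->0,3->2,4->2] -> levels [11 9 11 9 10]
  -> period-2 cycle: step 4 state = step 2 state
  -> state at step 7: (7-2) mod 2 = 1, same as step 3 -> [9 10 9 11 11]

Answer: 9 10 9 11 11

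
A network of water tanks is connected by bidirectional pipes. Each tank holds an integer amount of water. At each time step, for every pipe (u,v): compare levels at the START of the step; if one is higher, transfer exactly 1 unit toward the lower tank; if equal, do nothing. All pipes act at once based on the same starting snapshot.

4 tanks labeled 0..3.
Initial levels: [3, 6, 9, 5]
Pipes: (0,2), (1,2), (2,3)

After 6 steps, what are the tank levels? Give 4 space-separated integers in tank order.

Step 1: flows [2->0,2->1,2->3] -> levels [4 7 6 6]
Step 2: flows [2->0,1->2,2=3] -> levels [5 6 6 6]
Step 3: flows [2->0,1=2,2=3] -> levels [6 6 5 6]
Step 4: flows [0->2,1->2,3->2] -> levels [5 5 8 5]
Step 5: flows [2->0,2->1,2->3] -> levels [6 6 5 6]
  -> period-2 cycle: step 5 state = step 3 state
  -> state at step 6: (6-3) mod 2 = 1, same as step 4 -> [5 5 8 5]

Answer: 5 5 8 5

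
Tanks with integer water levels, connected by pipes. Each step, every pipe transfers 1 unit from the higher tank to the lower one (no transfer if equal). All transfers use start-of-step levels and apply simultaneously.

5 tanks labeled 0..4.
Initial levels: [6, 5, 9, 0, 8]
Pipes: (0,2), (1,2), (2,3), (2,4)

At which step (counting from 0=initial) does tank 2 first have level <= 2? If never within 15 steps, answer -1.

Answer: -1

Derivation:
Step 1: flows [2->0,2->1,2->3,2->4] -> levels [7 6 5 1 9]
Step 2: flows [0->2,1->2,2->3,4->2] -> levels [6 5 7 2 8]
Step 3: flows [2->0,2->1,2->3,4->2] -> levels [7 6 5 3 7]
Step 4: flows [0->2,1->2,2->3,4->2] -> levels [6 5 7 4 6]
Step 5: flows [2->0,2->1,2->3,2->4] -> levels [7 6 3 5 7]
Step 6: flows [0->2,1->2,3->2,4->2] -> levels [6 5 7 4 6]
  -> period-2 cycle (repeats step 4); tank 2 never drops to <=2
Tank 2 never reaches <=2 within 15 steps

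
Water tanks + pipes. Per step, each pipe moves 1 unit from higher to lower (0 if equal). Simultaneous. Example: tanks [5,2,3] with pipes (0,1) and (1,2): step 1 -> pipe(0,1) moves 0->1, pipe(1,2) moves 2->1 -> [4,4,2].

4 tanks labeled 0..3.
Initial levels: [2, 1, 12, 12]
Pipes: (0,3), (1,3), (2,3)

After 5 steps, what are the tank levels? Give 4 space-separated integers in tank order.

Answer: 7 6 8 6

Derivation:
Step 1: flows [3->0,3->1,2=3] -> levels [3 2 12 10]
Step 2: flows [3->0,3->1,2->3] -> levels [4 3 11 9]
Step 3: flows [3->0,3->1,2->3] -> levels [5 4 10 8]
Step 4: flows [3->0,3->1,2->3] -> levels [6 5 9 7]
Step 5: flows [3->0,3->1,2->3] -> levels [7 6 8 6]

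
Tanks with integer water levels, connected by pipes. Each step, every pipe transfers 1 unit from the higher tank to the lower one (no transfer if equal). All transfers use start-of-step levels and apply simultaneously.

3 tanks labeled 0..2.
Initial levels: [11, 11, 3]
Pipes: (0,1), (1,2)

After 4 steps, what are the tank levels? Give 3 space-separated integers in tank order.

Answer: 9 9 7

Derivation:
Step 1: flows [0=1,1->2] -> levels [11 10 4]
Step 2: flows [0->1,1->2] -> levels [10 10 5]
Step 3: flows [0=1,1->2] -> levels [10 9 6]
Step 4: flows [0->1,1->2] -> levels [9 9 7]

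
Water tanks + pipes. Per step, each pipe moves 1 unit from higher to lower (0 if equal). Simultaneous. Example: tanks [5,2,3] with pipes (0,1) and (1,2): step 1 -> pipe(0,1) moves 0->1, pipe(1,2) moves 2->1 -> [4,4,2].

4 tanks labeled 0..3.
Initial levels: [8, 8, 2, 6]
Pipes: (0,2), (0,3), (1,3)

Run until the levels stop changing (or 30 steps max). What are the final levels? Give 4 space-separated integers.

Step 1: flows [0->2,0->3,1->3] -> levels [6 7 3 8]
Step 2: flows [0->2,3->0,3->1] -> levels [6 8 4 6]
Step 3: flows [0->2,0=3,1->3] -> levels [5 7 5 7]
Step 4: flows [0=2,3->0,1=3] -> levels [6 7 5 6]
Step 5: flows [0->2,0=3,1->3] -> levels [5 6 6 7]
Step 6: flows [2->0,3->0,3->1] -> levels [7 7 5 5]
Step 7: flows [0->2,0->3,1->3] -> levels [5 6 6 7]
  -> period-2 cycle: step 7 state = step 5 state; never stabilizes
  -> state at step 30: (30-5) mod 2 = 1, same as step 6 -> [7 7 5 5]

Answer: 7 7 5 5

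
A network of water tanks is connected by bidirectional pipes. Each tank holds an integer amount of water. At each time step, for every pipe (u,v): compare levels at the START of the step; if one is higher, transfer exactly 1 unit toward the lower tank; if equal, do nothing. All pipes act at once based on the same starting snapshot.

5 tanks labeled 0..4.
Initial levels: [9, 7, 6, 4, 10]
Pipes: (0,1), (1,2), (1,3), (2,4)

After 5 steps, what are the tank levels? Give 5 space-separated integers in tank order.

Step 1: flows [0->1,1->2,1->3,4->2] -> levels [8 6 8 5 9]
Step 2: flows [0->1,2->1,1->3,4->2] -> levels [7 7 8 6 8]
Step 3: flows [0=1,2->1,1->3,2=4] -> levels [7 7 7 7 8]
Step 4: flows [0=1,1=2,1=3,4->2] -> levels [7 7 8 7 7]
Step 5: flows [0=1,2->1,1=3,2->4] -> levels [7 8 6 7 8]

Answer: 7 8 6 7 8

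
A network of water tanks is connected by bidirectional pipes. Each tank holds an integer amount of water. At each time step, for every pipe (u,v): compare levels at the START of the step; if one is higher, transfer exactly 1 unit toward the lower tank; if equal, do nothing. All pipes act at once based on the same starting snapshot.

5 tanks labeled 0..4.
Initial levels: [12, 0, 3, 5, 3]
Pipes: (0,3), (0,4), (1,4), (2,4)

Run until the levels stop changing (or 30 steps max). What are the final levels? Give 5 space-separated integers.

Step 1: flows [0->3,0->4,4->1,2=4] -> levels [10 1 3 6 3]
Step 2: flows [0->3,0->4,4->1,2=4] -> levels [8 2 3 7 3]
Step 3: flows [0->3,0->4,4->1,2=4] -> levels [6 3 3 8 3]
Step 4: flows [3->0,0->4,1=4,2=4] -> levels [6 3 3 7 4]
Step 5: flows [3->0,0->4,4->1,4->2] -> levels [6 4 4 6 3]
Step 6: flows [0=3,0->4,1->4,2->4] -> levels [5 3 3 6 6]
Step 7: flows [3->0,4->0,4->1,4->2] -> levels [7 4 4 5 3]
Step 8: flows [0->3,0->4,1->4,2->4] -> levels [5 3 3 6 6]
  -> period-2 cycle: step 8 state = step 6 state; never stabilizes
  -> state at step 30: (30-6) mod 2 = 0, same as step 6 -> [5 3 3 6 6]

Answer: 5 3 3 6 6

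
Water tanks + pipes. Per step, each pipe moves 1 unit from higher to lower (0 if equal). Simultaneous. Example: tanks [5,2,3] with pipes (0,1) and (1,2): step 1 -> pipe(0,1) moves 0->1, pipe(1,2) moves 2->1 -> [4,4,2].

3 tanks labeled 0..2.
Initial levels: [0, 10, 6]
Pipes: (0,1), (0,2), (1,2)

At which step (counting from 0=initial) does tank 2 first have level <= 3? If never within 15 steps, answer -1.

Answer: -1

Derivation:
Step 1: flows [1->0,2->0,1->2] -> levels [2 8 6]
Step 2: flows [1->0,2->0,1->2] -> levels [4 6 6]
Step 3: flows [1->0,2->0,1=2] -> levels [6 5 5]
Step 4: flows [0->1,0->2,1=2] -> levels [4 6 6]
  -> period-2 cycle (repeats step 2); tank 2 never drops to <=3
Tank 2 never reaches <=3 within 15 steps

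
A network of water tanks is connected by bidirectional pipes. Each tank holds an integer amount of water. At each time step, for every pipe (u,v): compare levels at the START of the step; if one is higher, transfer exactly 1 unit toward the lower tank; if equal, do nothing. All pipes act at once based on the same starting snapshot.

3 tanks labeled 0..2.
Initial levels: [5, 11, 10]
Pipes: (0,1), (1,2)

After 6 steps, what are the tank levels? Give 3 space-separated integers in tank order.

Answer: 9 8 9

Derivation:
Step 1: flows [1->0,1->2] -> levels [6 9 11]
Step 2: flows [1->0,2->1] -> levels [7 9 10]
Step 3: flows [1->0,2->1] -> levels [8 9 9]
Step 4: flows [1->0,1=2] -> levels [9 8 9]
Step 5: flows [0->1,2->1] -> levels [8 10 8]
Step 6: flows [1->0,1->2] -> levels [9 8 9]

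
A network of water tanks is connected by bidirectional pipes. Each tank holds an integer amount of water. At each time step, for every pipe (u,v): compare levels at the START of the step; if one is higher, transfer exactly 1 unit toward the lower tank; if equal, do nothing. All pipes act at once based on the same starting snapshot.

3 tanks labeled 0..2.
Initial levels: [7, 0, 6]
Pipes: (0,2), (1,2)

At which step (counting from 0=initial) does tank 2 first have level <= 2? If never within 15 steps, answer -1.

Answer: -1

Derivation:
Step 1: flows [0->2,2->1] -> levels [6 1 6]
Step 2: flows [0=2,2->1] -> levels [6 2 5]
Step 3: flows [0->2,2->1] -> levels [5 3 5]
Step 4: flows [0=2,2->1] -> levels [5 4 4]
Step 5: flows [0->2,1=2] -> levels [4 4 5]
Step 6: flows [2->0,2->1] -> levels [5 5 3]
Step 7: flows [0->2,1->2] -> levels [4 4 5]
  -> period-2 cycle (repeats step 5); tank 2 never drops to <=2
Tank 2 never reaches <=2 within 15 steps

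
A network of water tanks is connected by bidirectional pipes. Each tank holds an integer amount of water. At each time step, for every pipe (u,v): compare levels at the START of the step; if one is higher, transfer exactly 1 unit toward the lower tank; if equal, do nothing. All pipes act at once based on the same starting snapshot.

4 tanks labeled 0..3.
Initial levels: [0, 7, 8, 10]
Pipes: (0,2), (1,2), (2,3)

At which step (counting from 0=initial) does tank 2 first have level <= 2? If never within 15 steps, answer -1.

Answer: -1

Derivation:
Step 1: flows [2->0,2->1,3->2] -> levels [1 8 7 9]
Step 2: flows [2->0,1->2,3->2] -> levels [2 7 8 8]
Step 3: flows [2->0,2->1,2=3] -> levels [3 8 6 8]
Step 4: flows [2->0,1->2,3->2] -> levels [4 7 7 7]
Step 5: flows [2->0,1=2,2=3] -> levels [5 7 6 7]
Step 6: flows [2->0,1->2,3->2] -> levels [6 6 7 6]
Step 7: flows [2->0,2->1,2->3] -> levels [7 7 4 7]
Step 8: flows [0->2,1->2,3->2] -> levels [6 6 7 6]
  -> period-2 cycle (repeats step 6); tank 2 never drops to <=2
Tank 2 never reaches <=2 within 15 steps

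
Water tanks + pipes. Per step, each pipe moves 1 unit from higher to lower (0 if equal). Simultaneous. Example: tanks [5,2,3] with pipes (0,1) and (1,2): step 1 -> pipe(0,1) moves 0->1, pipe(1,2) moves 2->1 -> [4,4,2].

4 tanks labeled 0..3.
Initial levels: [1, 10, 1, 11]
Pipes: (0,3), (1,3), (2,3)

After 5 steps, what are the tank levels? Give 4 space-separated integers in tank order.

Answer: 5 7 5 6

Derivation:
Step 1: flows [3->0,3->1,3->2] -> levels [2 11 2 8]
Step 2: flows [3->0,1->3,3->2] -> levels [3 10 3 7]
Step 3: flows [3->0,1->3,3->2] -> levels [4 9 4 6]
Step 4: flows [3->0,1->3,3->2] -> levels [5 8 5 5]
Step 5: flows [0=3,1->3,2=3] -> levels [5 7 5 6]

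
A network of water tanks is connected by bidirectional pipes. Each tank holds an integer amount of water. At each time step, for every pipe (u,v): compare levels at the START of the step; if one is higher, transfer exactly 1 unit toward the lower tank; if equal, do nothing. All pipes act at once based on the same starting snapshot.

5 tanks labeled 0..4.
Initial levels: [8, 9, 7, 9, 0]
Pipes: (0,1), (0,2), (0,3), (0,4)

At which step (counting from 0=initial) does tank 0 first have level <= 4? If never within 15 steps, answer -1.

Answer: -1

Derivation:
Step 1: flows [1->0,0->2,3->0,0->4] -> levels [8 8 8 8 1]
Step 2: flows [0=1,0=2,0=3,0->4] -> levels [7 8 8 8 2]
Step 3: flows [1->0,2->0,3->0,0->4] -> levels [9 7 7 7 3]
Step 4: flows [0->1,0->2,0->3,0->4] -> levels [5 8 8 8 4]
Step 5: flows [1->0,2->0,3->0,0->4] -> levels [7 7 7 7 5]
Step 6: flows [0=1,0=2,0=3,0->4] -> levels [6 7 7 7 6]
Step 7: flows [1->0,2->0,3->0,0=4] -> levels [9 6 6 6 6]
Step 8: flows [0->1,0->2,0->3,0->4] -> levels [5 7 7 7 7]
Step 9: flows [1->0,2->0,3->0,4->0] -> levels [9 6 6 6 6]
  -> period-2 cycle (repeats step 7); tank 0 never drops to <=4
Tank 0 never reaches <=4 within 15 steps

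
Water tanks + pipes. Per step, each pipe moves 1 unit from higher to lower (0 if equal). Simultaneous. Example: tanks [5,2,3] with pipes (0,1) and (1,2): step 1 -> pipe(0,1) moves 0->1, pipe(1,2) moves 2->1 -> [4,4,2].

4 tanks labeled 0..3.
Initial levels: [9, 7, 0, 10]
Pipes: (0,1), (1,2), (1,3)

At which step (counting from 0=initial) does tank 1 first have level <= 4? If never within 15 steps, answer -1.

Step 1: flows [0->1,1->2,3->1] -> levels [8 8 1 9]
Step 2: flows [0=1,1->2,3->1] -> levels [8 8 2 8]
Step 3: flows [0=1,1->2,1=3] -> levels [8 7 3 8]
Step 4: flows [0->1,1->2,3->1] -> levels [7 8 4 7]
Step 5: flows [1->0,1->2,1->3] -> levels [8 5 5 8]
Step 6: flows [0->1,1=2,3->1] -> levels [7 7 5 7]
Step 7: flows [0=1,1->2,1=3] -> levels [7 6 6 7]
Step 8: flows [0->1,1=2,3->1] -> levels [6 8 6 6]
Step 9: flows [1->0,1->2,1->3] -> levels [7 5 7 7]
Step 10: flows [0->1,2->1,3->1] -> levels [6 8 6 6]
  -> period-2 cycle (repeats step 8); tank 1 never drops to <=4
Tank 1 never reaches <=4 within 15 steps

Answer: -1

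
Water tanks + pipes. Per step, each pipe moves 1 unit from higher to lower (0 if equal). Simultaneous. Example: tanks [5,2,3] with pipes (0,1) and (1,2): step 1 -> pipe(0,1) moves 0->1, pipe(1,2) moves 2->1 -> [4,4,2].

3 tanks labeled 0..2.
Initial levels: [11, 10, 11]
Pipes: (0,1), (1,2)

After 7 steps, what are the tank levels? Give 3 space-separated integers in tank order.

Step 1: flows [0->1,2->1] -> levels [10 12 10]
Step 2: flows [1->0,1->2] -> levels [11 10 11]
  -> period-2 cycle: step 2 state = step 0 state
  -> state at step 7: (7-0) mod 2 = 1, same as step 1 -> [10 12 10]

Answer: 10 12 10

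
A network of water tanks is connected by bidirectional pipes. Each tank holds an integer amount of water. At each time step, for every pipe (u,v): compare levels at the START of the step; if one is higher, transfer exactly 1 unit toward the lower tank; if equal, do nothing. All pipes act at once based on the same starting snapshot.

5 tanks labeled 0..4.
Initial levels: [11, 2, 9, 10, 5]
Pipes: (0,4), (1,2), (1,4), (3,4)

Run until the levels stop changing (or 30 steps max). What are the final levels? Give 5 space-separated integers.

Step 1: flows [0->4,2->1,4->1,3->4] -> levels [10 4 8 9 6]
Step 2: flows [0->4,2->1,4->1,3->4] -> levels [9 6 7 8 7]
Step 3: flows [0->4,2->1,4->1,3->4] -> levels [8 8 6 7 8]
Step 4: flows [0=4,1->2,1=4,4->3] -> levels [8 7 7 8 7]
Step 5: flows [0->4,1=2,1=4,3->4] -> levels [7 7 7 7 9]
Step 6: flows [4->0,1=2,4->1,4->3] -> levels [8 8 7 8 6]
Step 7: flows [0->4,1->2,1->4,3->4] -> levels [7 6 8 7 9]
Step 8: flows [4->0,2->1,4->1,4->3] -> levels [8 8 7 8 6]
  -> period-2 cycle: step 8 state = step 6 state; never stabilizes
  -> state at step 30: (30-6) mod 2 = 0, same as step 6 -> [8 8 7 8 6]

Answer: 8 8 7 8 6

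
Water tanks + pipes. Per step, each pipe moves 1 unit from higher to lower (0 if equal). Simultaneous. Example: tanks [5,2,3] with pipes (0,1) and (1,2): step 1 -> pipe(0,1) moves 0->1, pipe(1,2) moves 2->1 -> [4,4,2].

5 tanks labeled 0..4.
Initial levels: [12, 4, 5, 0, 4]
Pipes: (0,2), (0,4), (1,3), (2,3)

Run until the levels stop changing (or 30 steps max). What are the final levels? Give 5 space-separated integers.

Step 1: flows [0->2,0->4,1->3,2->3] -> levels [10 3 5 2 5]
Step 2: flows [0->2,0->4,1->3,2->3] -> levels [8 2 5 4 6]
Step 3: flows [0->2,0->4,3->1,2->3] -> levels [6 3 5 4 7]
Step 4: flows [0->2,4->0,3->1,2->3] -> levels [6 4 5 4 6]
Step 5: flows [0->2,0=4,1=3,2->3] -> levels [5 4 5 5 6]
Step 6: flows [0=2,4->0,3->1,2=3] -> levels [6 5 5 4 5]
Step 7: flows [0->2,0->4,1->3,2->3] -> levels [4 4 5 6 6]
Step 8: flows [2->0,4->0,3->1,3->2] -> levels [6 5 5 4 5]
  -> period-2 cycle: step 8 state = step 6 state; never stabilizes
  -> state at step 30: (30-6) mod 2 = 0, same as step 6 -> [6 5 5 4 5]

Answer: 6 5 5 4 5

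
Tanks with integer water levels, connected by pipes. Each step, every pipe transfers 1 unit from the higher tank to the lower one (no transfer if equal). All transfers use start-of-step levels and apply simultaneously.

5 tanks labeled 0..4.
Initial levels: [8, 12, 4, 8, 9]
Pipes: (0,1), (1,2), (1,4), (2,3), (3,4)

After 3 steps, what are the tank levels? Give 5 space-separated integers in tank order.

Answer: 8 9 8 8 8

Derivation:
Step 1: flows [1->0,1->2,1->4,3->2,4->3] -> levels [9 9 6 8 9]
Step 2: flows [0=1,1->2,1=4,3->2,4->3] -> levels [9 8 8 8 8]
Step 3: flows [0->1,1=2,1=4,2=3,3=4] -> levels [8 9 8 8 8]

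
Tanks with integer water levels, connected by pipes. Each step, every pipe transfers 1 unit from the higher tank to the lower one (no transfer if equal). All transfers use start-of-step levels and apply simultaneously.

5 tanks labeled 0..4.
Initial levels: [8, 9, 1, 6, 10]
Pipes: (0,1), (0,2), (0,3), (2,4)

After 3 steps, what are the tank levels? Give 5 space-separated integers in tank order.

Answer: 6 7 7 7 7

Derivation:
Step 1: flows [1->0,0->2,0->3,4->2] -> levels [7 8 3 7 9]
Step 2: flows [1->0,0->2,0=3,4->2] -> levels [7 7 5 7 8]
Step 3: flows [0=1,0->2,0=3,4->2] -> levels [6 7 7 7 7]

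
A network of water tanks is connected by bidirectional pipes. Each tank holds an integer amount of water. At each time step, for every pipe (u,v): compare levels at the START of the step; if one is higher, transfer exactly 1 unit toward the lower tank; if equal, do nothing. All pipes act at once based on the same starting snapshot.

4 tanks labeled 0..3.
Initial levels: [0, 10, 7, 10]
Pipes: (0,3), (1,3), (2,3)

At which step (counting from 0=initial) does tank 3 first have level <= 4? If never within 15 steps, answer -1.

Step 1: flows [3->0,1=3,3->2] -> levels [1 10 8 8]
Step 2: flows [3->0,1->3,2=3] -> levels [2 9 8 8]
Step 3: flows [3->0,1->3,2=3] -> levels [3 8 8 8]
Step 4: flows [3->0,1=3,2=3] -> levels [4 8 8 7]
Step 5: flows [3->0,1->3,2->3] -> levels [5 7 7 8]
Step 6: flows [3->0,3->1,3->2] -> levels [6 8 8 5]
Step 7: flows [0->3,1->3,2->3] -> levels [5 7 7 8]
  -> period-2 cycle (repeats step 5); tank 3 never drops to <=4
Tank 3 never reaches <=4 within 15 steps

Answer: -1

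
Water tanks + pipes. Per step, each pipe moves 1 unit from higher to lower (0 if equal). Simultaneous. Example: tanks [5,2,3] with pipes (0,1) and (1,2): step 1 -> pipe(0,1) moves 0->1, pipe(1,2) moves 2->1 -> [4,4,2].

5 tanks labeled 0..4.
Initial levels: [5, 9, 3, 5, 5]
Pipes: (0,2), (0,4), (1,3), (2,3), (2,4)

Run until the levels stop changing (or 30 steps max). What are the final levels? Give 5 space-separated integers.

Step 1: flows [0->2,0=4,1->3,3->2,4->2] -> levels [4 8 6 5 4]
Step 2: flows [2->0,0=4,1->3,2->3,2->4] -> levels [5 7 3 7 5]
Step 3: flows [0->2,0=4,1=3,3->2,4->2] -> levels [4 7 6 6 4]
Step 4: flows [2->0,0=4,1->3,2=3,2->4] -> levels [5 6 4 7 5]
Step 5: flows [0->2,0=4,3->1,3->2,4->2] -> levels [4 7 7 5 4]
Step 6: flows [2->0,0=4,1->3,2->3,2->4] -> levels [5 6 4 7 5]
  -> period-2 cycle: step 6 state = step 4 state; never stabilizes
  -> state at step 30: (30-4) mod 2 = 0, same as step 4 -> [5 6 4 7 5]

Answer: 5 6 4 7 5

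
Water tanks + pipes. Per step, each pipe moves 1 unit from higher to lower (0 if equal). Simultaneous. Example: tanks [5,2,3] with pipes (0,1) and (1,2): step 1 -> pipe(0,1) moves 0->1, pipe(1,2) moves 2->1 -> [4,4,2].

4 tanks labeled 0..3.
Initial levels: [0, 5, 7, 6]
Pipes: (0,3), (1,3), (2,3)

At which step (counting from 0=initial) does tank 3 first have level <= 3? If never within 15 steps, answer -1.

Answer: 3

Derivation:
Step 1: flows [3->0,3->1,2->3] -> levels [1 6 6 5]
Step 2: flows [3->0,1->3,2->3] -> levels [2 5 5 6]
Step 3: flows [3->0,3->1,3->2] -> levels [3 6 6 3]
Tank 3 first reaches <=3 at step 3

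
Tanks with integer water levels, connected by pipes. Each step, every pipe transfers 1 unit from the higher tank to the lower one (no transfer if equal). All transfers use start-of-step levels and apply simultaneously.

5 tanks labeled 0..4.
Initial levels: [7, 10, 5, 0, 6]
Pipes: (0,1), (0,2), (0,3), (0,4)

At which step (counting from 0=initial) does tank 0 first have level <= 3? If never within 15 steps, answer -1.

Answer: 5

Derivation:
Step 1: flows [1->0,0->2,0->3,0->4] -> levels [5 9 6 1 7]
Step 2: flows [1->0,2->0,0->3,4->0] -> levels [7 8 5 2 6]
Step 3: flows [1->0,0->2,0->3,0->4] -> levels [5 7 6 3 7]
Step 4: flows [1->0,2->0,0->3,4->0] -> levels [7 6 5 4 6]
Step 5: flows [0->1,0->2,0->3,0->4] -> levels [3 7 6 5 7]
Tank 0 first reaches <=3 at step 5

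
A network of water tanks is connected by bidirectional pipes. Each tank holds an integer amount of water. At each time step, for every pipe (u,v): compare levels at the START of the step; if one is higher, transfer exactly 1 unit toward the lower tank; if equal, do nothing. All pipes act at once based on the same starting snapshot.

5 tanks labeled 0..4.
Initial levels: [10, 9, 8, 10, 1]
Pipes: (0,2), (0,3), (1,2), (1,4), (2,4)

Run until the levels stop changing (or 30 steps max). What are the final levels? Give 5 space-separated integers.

Step 1: flows [0->2,0=3,1->2,1->4,2->4] -> levels [9 7 9 10 3]
Step 2: flows [0=2,3->0,2->1,1->4,2->4] -> levels [10 7 7 9 5]
Step 3: flows [0->2,0->3,1=2,1->4,2->4] -> levels [8 6 7 10 7]
Step 4: flows [0->2,3->0,2->1,4->1,2=4] -> levels [8 8 7 9 6]
Step 5: flows [0->2,3->0,1->2,1->4,2->4] -> levels [8 6 8 8 8]
Step 6: flows [0=2,0=3,2->1,4->1,2=4] -> levels [8 8 7 8 7]
Step 7: flows [0->2,0=3,1->2,1->4,2=4] -> levels [7 6 9 8 8]
Step 8: flows [2->0,3->0,2->1,4->1,2->4] -> levels [9 8 6 7 8]
Step 9: flows [0->2,0->3,1->2,1=4,4->2] -> levels [7 7 9 8 7]
Step 10: flows [2->0,3->0,2->1,1=4,2->4] -> levels [9 8 6 7 8]
  -> period-2 cycle: step 10 state = step 8 state; never stabilizes
  -> state at step 30: (30-8) mod 2 = 0, same as step 8 -> [9 8 6 7 8]

Answer: 9 8 6 7 8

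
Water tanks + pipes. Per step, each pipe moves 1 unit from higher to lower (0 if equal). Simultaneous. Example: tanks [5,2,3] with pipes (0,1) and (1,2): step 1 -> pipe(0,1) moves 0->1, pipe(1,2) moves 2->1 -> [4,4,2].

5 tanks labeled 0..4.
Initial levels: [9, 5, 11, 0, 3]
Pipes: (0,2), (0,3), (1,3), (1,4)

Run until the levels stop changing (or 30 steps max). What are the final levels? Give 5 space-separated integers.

Step 1: flows [2->0,0->3,1->3,1->4] -> levels [9 3 10 2 4]
Step 2: flows [2->0,0->3,1->3,4->1] -> levels [9 3 9 4 3]
Step 3: flows [0=2,0->3,3->1,1=4] -> levels [8 4 9 4 3]
Step 4: flows [2->0,0->3,1=3,1->4] -> levels [8 3 8 5 4]
Step 5: flows [0=2,0->3,3->1,4->1] -> levels [7 5 8 5 3]
Step 6: flows [2->0,0->3,1=3,1->4] -> levels [7 4 7 6 4]
Step 7: flows [0=2,0->3,3->1,1=4] -> levels [6 5 7 6 4]
Step 8: flows [2->0,0=3,3->1,1->4] -> levels [7 5 6 5 5]
Step 9: flows [0->2,0->3,1=3,1=4] -> levels [5 5 7 6 5]
Step 10: flows [2->0,3->0,3->1,1=4] -> levels [7 6 6 4 5]
Step 11: flows [0->2,0->3,1->3,1->4] -> levels [5 4 7 6 6]
Step 12: flows [2->0,3->0,3->1,4->1] -> levels [7 6 6 4 5]
  -> period-2 cycle: step 12 state = step 10 state; never stabilizes
  -> state at step 30: (30-10) mod 2 = 0, same as step 10 -> [7 6 6 4 5]

Answer: 7 6 6 4 5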